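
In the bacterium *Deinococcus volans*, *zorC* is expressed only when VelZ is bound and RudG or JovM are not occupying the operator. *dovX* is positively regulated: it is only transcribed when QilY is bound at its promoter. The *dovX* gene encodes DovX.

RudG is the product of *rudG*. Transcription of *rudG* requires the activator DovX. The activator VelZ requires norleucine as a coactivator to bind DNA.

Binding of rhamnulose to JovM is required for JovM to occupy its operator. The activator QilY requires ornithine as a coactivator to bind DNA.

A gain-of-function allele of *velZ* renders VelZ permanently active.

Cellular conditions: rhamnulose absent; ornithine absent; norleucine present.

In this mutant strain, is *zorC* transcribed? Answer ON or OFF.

ON

Ornithine is absent, so QilY is inactive.
Required activator QilY is absent, so *dovX* is not transcribed.
So DovX is not produced.
Required activator DovX is absent, so *rudG* is not transcribed.
So RudG is not produced.
VelZ is constitutively active in this strain.
Rhamnulose is absent, so JovM is inactive.
No repressor is bound and VelZ is active, so *zorC* is transcribed.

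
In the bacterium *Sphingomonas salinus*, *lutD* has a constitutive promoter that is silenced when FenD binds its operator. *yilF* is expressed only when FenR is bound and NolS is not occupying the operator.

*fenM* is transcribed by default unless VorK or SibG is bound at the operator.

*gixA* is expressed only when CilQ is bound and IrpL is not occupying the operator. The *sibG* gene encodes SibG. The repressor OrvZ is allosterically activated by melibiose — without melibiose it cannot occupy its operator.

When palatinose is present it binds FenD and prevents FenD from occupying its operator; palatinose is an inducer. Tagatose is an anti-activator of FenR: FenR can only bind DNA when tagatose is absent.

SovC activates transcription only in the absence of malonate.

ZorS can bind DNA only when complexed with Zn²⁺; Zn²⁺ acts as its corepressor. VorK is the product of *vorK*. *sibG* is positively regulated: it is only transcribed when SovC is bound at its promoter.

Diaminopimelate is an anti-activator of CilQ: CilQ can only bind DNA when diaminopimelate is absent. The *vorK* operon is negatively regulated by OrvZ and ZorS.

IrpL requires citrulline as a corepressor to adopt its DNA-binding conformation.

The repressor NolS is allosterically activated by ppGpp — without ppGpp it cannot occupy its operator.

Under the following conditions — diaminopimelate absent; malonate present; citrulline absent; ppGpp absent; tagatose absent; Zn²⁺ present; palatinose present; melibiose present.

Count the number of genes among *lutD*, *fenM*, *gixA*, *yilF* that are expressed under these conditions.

4

Palatinose is present, so FenD is inactive.
With no repressor bound, *lutD* is transcribed.
→ *lutD* is ON.
Melibiose is present, so OrvZ is active.
Zn²⁺ is present, so ZorS is active.
With repressor OrvZ bound, *vorK* is not transcribed.
So VorK is not produced.
Malonate is present, so SovC is inactive.
Required activator SovC is absent, so *sibG* is not transcribed.
So SibG is not produced.
With no repressor bound, *fenM* is transcribed.
→ *fenM* is ON.
Diaminopimelate is absent, so CilQ is active.
Citrulline is absent, so IrpL is inactive.
No repressor is bound and CilQ is active, so *gixA* is transcribed.
→ *gixA* is ON.
Tagatose is absent, so FenR is active.
ppGpp is absent, so NolS is inactive.
No repressor is bound and FenR is active, so *yilF* is transcribed.
→ *yilF* is ON.
4 of the 4 genes are transcribed.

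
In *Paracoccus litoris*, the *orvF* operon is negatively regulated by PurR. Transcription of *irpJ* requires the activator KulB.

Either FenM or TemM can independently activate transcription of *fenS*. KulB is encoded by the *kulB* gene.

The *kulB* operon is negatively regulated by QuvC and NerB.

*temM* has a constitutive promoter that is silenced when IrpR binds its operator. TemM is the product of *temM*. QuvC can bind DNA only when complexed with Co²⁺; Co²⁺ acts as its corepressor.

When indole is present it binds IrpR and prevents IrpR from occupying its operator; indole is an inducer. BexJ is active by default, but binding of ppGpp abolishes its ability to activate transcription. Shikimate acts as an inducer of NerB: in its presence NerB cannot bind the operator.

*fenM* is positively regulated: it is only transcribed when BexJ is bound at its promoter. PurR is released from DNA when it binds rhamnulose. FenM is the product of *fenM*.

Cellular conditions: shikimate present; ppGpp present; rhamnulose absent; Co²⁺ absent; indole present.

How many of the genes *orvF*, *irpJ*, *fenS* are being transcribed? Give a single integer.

2

Rhamnulose is absent, so PurR is active.
With repressor PurR bound, *orvF* is not transcribed.
→ *orvF* is OFF.
Co²⁺ is absent, so QuvC is inactive.
Shikimate is present, so NerB is inactive.
With no repressor bound, *kulB* is transcribed.
So KulB is produced and active.
No repressor is bound and KulB is active, so *irpJ* is transcribed.
→ *irpJ* is ON.
ppGpp is present, so BexJ is inactive.
Required activator BexJ is absent, so *fenM* is not transcribed.
So FenM is not produced.
Indole is present, so IrpR is inactive.
With no repressor bound, *temM* is transcribed.
So TemM is produced and active.
Activator TemM is present, so *fenS* is transcribed.
→ *fenS* is ON.
2 of the 3 genes are transcribed.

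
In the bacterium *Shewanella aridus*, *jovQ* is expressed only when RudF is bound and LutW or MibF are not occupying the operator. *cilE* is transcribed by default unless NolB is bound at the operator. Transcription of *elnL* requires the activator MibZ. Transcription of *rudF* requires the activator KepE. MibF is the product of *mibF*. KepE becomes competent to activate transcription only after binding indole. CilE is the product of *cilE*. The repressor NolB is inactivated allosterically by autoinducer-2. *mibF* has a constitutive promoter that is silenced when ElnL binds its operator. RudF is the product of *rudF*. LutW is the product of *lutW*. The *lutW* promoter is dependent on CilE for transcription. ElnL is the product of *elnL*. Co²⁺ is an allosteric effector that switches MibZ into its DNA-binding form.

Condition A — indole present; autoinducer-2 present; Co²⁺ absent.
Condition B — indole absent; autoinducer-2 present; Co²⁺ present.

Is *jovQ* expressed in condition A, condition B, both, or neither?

neither

Condition A:
Indole is present, so KepE is active.
No repressor is bound and KepE is active, so *rudF* is transcribed.
So RudF is produced and active.
Autoinducer-2 is present, so NolB is inactive.
With no repressor bound, *cilE* is transcribed.
So CilE is produced and active.
No repressor is bound and CilE is active, so *lutW* is transcribed.
So LutW is produced and active.
Co²⁺ is absent, so MibZ is inactive.
Required activator MibZ is absent, so *elnL* is not transcribed.
So ElnL is not produced.
With no repressor bound, *mibF* is transcribed.
So MibF is produced and active.
With repressor LutW bound, *jovQ* is not transcribed.
→ *jovQ* is OFF in A.
Condition B:
Indole is absent, so KepE is inactive.
Required activator KepE is absent, so *rudF* is not transcribed.
So RudF is not produced.
Autoinducer-2 is present, so NolB is inactive.
With no repressor bound, *cilE* is transcribed.
So CilE is produced and active.
No repressor is bound and CilE is active, so *lutW* is transcribed.
So LutW is produced and active.
Co²⁺ is present, so MibZ is active.
No repressor is bound and MibZ is active, so *elnL* is transcribed.
So ElnL is produced and active.
With repressor ElnL bound, *mibF* is not transcribed.
So MibF is not produced.
With repressor LutW bound, *jovQ* is not transcribed.
→ *jovQ* is OFF in B.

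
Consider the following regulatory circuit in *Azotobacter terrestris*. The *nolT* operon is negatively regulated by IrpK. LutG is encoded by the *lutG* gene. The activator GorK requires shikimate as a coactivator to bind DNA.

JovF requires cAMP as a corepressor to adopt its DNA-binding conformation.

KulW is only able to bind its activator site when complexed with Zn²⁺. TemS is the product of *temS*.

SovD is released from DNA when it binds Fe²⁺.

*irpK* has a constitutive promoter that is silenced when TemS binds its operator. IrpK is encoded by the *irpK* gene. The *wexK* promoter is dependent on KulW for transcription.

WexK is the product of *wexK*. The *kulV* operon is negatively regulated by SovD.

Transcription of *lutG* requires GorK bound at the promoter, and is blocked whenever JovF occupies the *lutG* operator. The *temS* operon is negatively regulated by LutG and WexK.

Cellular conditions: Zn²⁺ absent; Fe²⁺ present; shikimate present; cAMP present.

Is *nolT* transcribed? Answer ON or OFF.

Shikimate is present, so GorK is active.
cAMP is present, so JovF is active.
With repressor JovF bound, *lutG* is not transcribed.
So LutG is not produced.
Zn²⁺ is absent, so KulW is inactive.
Required activator KulW is absent, so *wexK* is not transcribed.
So WexK is not produced.
With no repressor bound, *temS* is transcribed.
So TemS is produced and active.
With repressor TemS bound, *irpK* is not transcribed.
So IrpK is not produced.
With no repressor bound, *nolT* is transcribed.

ON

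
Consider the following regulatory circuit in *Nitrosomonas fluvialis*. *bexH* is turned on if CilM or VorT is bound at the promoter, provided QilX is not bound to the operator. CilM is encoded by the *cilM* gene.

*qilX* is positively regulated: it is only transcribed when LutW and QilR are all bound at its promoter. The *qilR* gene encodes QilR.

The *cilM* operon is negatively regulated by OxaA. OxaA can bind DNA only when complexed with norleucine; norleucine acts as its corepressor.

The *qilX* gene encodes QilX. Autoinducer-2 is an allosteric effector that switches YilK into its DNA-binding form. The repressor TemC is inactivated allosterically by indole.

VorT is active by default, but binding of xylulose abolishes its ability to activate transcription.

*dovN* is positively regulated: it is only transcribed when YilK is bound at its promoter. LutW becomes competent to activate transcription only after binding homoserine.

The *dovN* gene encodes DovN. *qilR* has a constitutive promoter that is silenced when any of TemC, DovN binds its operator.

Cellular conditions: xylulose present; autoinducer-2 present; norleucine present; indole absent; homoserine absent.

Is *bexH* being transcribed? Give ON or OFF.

Norleucine is present, so OxaA is active.
With repressor OxaA bound, *cilM* is not transcribed.
So CilM is not produced.
Xylulose is present, so VorT is inactive.
Homoserine is absent, so LutW is inactive.
Indole is absent, so TemC is active.
Autoinducer-2 is present, so YilK is active.
No repressor is bound and YilK is active, so *dovN* is transcribed.
So DovN is produced and active.
With repressor TemC bound, *qilR* is not transcribed.
So QilR is not produced.
Required activator LutW is absent, so *qilX* is not transcribed.
So QilX is not produced.
No activator is available at the *bexH* promoter, so *bexH* is not transcribed.

OFF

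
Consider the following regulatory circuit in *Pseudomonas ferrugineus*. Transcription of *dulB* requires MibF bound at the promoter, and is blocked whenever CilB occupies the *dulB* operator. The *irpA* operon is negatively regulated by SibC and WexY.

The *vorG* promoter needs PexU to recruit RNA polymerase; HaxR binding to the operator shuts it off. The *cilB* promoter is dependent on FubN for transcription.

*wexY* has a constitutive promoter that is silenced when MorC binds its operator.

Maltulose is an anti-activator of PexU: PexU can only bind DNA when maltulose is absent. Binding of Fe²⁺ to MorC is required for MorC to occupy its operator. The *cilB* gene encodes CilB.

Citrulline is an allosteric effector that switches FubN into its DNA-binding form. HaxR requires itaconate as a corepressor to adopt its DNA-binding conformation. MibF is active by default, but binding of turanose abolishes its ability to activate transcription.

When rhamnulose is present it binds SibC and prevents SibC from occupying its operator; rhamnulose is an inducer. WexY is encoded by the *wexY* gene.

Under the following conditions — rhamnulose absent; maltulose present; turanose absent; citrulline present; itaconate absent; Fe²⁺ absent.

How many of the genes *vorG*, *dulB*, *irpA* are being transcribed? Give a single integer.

0

Maltulose is present, so PexU is inactive.
Itaconate is absent, so HaxR is inactive.
Required activator PexU is absent, so *vorG* is not transcribed.
→ *vorG* is OFF.
Citrulline is present, so FubN is active.
No repressor is bound and FubN is active, so *cilB* is transcribed.
So CilB is produced and active.
Turanose is absent, so MibF is active.
With repressor CilB bound, *dulB* is not transcribed.
→ *dulB* is OFF.
Rhamnulose is absent, so SibC is active.
Fe²⁺ is absent, so MorC is inactive.
With no repressor bound, *wexY* is transcribed.
So WexY is produced and active.
With repressor SibC bound, *irpA* is not transcribed.
→ *irpA* is OFF.
0 of the 3 genes are transcribed.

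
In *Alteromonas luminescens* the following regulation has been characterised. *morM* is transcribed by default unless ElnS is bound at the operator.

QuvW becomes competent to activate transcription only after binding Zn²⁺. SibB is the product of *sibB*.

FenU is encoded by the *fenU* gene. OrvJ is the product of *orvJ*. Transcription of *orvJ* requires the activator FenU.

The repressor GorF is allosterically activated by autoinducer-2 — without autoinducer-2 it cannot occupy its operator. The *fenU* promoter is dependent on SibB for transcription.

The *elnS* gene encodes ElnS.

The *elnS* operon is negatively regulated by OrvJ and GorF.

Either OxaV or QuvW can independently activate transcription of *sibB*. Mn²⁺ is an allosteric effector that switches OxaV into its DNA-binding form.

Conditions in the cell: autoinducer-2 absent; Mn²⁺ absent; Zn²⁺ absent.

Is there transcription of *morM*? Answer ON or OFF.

Mn²⁺ is absent, so OxaV is inactive.
Zn²⁺ is absent, so QuvW is inactive.
No activator is available at the *sibB* promoter, so *sibB* is not transcribed.
So SibB is not produced.
Required activator SibB is absent, so *fenU* is not transcribed.
So FenU is not produced.
Required activator FenU is absent, so *orvJ* is not transcribed.
So OrvJ is not produced.
Autoinducer-2 is absent, so GorF is inactive.
With no repressor bound, *elnS* is transcribed.
So ElnS is produced and active.
With repressor ElnS bound, *morM* is not transcribed.

OFF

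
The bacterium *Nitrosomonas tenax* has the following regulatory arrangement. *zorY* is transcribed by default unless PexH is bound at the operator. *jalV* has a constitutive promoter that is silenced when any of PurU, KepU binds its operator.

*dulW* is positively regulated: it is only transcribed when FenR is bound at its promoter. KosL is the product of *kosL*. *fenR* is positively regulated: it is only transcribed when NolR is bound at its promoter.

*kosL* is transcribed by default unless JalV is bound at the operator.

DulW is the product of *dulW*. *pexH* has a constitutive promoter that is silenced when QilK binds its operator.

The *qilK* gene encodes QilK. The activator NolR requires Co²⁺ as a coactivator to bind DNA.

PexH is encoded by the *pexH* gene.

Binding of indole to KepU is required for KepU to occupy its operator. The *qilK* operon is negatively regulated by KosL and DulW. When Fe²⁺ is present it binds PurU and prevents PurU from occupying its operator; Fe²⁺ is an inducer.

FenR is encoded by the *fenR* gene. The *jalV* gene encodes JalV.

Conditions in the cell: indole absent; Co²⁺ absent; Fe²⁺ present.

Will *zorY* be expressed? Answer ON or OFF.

ON

Fe²⁺ is present, so PurU is inactive.
Indole is absent, so KepU is inactive.
With no repressor bound, *jalV* is transcribed.
So JalV is produced and active.
With repressor JalV bound, *kosL* is not transcribed.
So KosL is not produced.
Co²⁺ is absent, so NolR is inactive.
Required activator NolR is absent, so *fenR* is not transcribed.
So FenR is not produced.
Required activator FenR is absent, so *dulW* is not transcribed.
So DulW is not produced.
With no repressor bound, *qilK* is transcribed.
So QilK is produced and active.
With repressor QilK bound, *pexH* is not transcribed.
So PexH is not produced.
With no repressor bound, *zorY* is transcribed.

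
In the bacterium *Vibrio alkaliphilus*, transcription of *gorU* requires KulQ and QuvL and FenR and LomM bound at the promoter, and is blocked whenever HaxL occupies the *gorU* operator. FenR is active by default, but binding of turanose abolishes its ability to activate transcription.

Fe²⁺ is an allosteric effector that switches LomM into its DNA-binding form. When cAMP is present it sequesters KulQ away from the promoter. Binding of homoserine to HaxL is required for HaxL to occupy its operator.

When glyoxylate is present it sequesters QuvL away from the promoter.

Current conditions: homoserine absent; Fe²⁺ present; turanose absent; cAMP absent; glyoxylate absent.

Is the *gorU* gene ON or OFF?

cAMP is absent, so KulQ is active.
Glyoxylate is absent, so QuvL is active.
Turanose is absent, so FenR is active.
Homoserine is absent, so HaxL is inactive.
Fe²⁺ is present, so LomM is active.
No repressor is bound and KulQ and QuvL and FenR and LomM are active, so *gorU* is transcribed.

ON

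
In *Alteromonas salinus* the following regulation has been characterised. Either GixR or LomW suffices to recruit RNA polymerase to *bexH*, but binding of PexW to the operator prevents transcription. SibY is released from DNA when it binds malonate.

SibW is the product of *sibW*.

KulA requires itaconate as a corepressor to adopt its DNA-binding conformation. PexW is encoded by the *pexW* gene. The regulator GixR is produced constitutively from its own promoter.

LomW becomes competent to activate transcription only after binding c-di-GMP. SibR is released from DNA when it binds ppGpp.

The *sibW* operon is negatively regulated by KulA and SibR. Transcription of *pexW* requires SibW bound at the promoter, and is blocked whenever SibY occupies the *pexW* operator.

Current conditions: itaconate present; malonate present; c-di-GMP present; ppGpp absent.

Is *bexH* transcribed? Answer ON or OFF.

GixR is produced constitutively and is active.
c-di-GMP is present, so LomW is active.
Itaconate is present, so KulA is active.
ppGpp is absent, so SibR is active.
With repressor KulA bound, *sibW* is not transcribed.
So SibW is not produced.
Malonate is present, so SibY is inactive.
Required activator SibW is absent, so *pexW* is not transcribed.
So PexW is not produced.
Activator GixR is present, so *bexH* is transcribed.

ON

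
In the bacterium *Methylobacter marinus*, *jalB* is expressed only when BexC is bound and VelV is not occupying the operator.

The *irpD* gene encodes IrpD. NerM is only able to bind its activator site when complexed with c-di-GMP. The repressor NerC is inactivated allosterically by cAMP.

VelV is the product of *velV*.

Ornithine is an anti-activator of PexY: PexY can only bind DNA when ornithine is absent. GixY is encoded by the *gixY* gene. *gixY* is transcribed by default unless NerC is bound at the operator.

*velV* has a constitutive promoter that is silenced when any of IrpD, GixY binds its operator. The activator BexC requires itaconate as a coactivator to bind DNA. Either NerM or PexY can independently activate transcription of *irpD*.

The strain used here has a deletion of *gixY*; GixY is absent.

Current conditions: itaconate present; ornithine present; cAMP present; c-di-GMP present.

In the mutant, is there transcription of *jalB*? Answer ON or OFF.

c-di-GMP is present, so NerM is active.
Ornithine is present, so PexY is inactive.
Activator NerM is present, so *irpD* is transcribed.
So IrpD is produced and active.
GixY is non-functional in this strain, so it has no effect.
With repressor IrpD bound, *velV* is not transcribed.
So VelV is not produced.
Itaconate is present, so BexC is active.
No repressor is bound and BexC is active, so *jalB* is transcribed.

ON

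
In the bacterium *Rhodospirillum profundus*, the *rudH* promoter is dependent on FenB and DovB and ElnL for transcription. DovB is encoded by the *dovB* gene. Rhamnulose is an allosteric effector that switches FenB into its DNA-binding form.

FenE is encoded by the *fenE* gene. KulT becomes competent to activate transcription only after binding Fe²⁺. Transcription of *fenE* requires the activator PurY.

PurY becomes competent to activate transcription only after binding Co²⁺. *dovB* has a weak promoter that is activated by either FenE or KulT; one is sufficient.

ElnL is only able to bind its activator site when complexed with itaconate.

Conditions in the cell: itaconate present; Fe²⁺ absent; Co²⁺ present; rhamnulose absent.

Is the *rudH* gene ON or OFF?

Rhamnulose is absent, so FenB is inactive.
Co²⁺ is present, so PurY is active.
No repressor is bound and PurY is active, so *fenE* is transcribed.
So FenE is produced and active.
Fe²⁺ is absent, so KulT is inactive.
Activator FenE is present, so *dovB* is transcribed.
So DovB is produced and active.
Itaconate is present, so ElnL is active.
Required activator FenB is absent, so *rudH* is not transcribed.

OFF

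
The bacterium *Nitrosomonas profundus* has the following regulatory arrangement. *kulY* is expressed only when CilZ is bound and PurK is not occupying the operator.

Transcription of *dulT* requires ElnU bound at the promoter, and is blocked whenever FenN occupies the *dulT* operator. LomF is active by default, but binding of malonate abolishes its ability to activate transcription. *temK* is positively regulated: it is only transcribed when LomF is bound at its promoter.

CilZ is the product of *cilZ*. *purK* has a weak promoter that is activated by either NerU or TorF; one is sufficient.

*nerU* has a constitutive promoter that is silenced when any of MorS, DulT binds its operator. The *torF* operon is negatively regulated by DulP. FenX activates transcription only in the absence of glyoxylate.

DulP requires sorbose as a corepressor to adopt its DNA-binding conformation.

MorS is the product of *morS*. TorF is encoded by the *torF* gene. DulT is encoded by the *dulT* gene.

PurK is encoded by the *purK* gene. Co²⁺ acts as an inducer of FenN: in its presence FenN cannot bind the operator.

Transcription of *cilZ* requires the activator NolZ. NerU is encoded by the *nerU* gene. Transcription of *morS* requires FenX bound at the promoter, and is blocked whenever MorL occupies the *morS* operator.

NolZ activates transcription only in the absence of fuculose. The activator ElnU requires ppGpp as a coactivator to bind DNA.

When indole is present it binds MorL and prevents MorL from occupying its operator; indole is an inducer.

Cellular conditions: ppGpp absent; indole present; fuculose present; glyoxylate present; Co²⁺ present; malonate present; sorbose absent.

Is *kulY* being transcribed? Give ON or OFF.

Indole is present, so MorL is inactive.
Glyoxylate is present, so FenX is inactive.
Required activator FenX is absent, so *morS* is not transcribed.
So MorS is not produced.
ppGpp is absent, so ElnU is inactive.
Co²⁺ is present, so FenN is inactive.
Required activator ElnU is absent, so *dulT* is not transcribed.
So DulT is not produced.
With no repressor bound, *nerU* is transcribed.
So NerU is produced and active.
Sorbose is absent, so DulP is inactive.
With no repressor bound, *torF* is transcribed.
So TorF is produced and active.
Activator NerU is present, so *purK* is transcribed.
So PurK is produced and active.
Fuculose is present, so NolZ is inactive.
Required activator NolZ is absent, so *cilZ* is not transcribed.
So CilZ is not produced.
With repressor PurK bound, *kulY* is not transcribed.

OFF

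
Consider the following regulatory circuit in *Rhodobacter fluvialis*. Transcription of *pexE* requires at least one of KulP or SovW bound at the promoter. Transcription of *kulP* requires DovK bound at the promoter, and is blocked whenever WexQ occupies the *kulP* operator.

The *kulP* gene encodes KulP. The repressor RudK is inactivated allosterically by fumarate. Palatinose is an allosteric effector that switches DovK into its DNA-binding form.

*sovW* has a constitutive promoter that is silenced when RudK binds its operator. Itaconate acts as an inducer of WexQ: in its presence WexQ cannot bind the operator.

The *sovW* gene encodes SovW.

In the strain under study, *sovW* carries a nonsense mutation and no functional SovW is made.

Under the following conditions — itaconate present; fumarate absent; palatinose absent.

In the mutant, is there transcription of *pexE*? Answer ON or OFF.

Itaconate is present, so WexQ is inactive.
Palatinose is absent, so DovK is inactive.
Required activator DovK is absent, so *kulP* is not transcribed.
So KulP is not produced.
SovW is non-functional in this strain, so it has no effect.
No activator is available at the *pexE* promoter, so *pexE* is not transcribed.

OFF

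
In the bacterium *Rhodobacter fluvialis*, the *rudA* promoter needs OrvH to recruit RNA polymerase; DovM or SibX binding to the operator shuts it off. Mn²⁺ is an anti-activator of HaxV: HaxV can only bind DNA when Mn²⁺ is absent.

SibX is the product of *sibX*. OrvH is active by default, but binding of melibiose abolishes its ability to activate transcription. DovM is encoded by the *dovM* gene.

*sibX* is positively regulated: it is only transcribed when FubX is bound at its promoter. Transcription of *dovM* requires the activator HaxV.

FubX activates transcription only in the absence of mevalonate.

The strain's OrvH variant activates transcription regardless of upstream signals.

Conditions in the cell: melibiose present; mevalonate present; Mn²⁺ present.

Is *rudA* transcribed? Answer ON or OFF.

OrvH is constitutively active in this strain.
Mn²⁺ is present, so HaxV is inactive.
Required activator HaxV is absent, so *dovM* is not transcribed.
So DovM is not produced.
Mevalonate is present, so FubX is inactive.
Required activator FubX is absent, so *sibX* is not transcribed.
So SibX is not produced.
No repressor is bound and OrvH is active, so *rudA* is transcribed.

ON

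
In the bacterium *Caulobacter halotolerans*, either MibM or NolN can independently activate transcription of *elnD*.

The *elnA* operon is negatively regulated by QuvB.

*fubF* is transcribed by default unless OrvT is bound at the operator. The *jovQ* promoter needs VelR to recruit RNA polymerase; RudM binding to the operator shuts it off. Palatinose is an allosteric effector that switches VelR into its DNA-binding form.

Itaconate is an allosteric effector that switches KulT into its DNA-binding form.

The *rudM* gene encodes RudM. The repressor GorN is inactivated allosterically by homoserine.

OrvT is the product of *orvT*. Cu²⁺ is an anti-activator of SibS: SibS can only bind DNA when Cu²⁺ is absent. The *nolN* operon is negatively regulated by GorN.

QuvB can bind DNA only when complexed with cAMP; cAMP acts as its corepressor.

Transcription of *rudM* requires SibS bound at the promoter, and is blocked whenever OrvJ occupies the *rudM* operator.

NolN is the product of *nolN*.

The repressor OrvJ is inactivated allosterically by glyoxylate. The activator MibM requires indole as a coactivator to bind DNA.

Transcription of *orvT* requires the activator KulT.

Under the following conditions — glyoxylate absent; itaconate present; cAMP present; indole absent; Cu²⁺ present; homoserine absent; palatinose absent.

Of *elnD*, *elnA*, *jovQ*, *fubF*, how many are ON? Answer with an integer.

0

Indole is absent, so MibM is inactive.
Homoserine is absent, so GorN is active.
With repressor GorN bound, *nolN* is not transcribed.
So NolN is not produced.
No activator is available at the *elnD* promoter, so *elnD* is not transcribed.
→ *elnD* is OFF.
cAMP is present, so QuvB is active.
With repressor QuvB bound, *elnA* is not transcribed.
→ *elnA* is OFF.
Glyoxylate is absent, so OrvJ is active.
Cu²⁺ is present, so SibS is inactive.
With repressor OrvJ bound, *rudM* is not transcribed.
So RudM is not produced.
Palatinose is absent, so VelR is inactive.
Required activator VelR is absent, so *jovQ* is not transcribed.
→ *jovQ* is OFF.
Itaconate is present, so KulT is active.
No repressor is bound and KulT is active, so *orvT* is transcribed.
So OrvT is produced and active.
With repressor OrvT bound, *fubF* is not transcribed.
→ *fubF* is OFF.
0 of the 4 genes are transcribed.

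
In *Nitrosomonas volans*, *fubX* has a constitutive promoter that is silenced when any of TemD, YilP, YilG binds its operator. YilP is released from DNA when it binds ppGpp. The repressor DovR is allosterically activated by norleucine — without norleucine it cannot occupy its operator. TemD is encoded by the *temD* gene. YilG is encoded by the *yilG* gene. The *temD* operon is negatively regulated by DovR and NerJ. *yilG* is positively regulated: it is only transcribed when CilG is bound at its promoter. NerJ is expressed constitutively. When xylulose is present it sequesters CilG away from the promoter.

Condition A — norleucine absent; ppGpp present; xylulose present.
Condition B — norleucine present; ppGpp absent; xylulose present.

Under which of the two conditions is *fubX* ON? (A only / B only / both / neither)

A only

Condition A:
Norleucine is absent, so DovR is inactive.
NerJ is produced constitutively and is active.
With repressor NerJ bound, *temD* is not transcribed.
So TemD is not produced.
ppGpp is present, so YilP is inactive.
Xylulose is present, so CilG is inactive.
Required activator CilG is absent, so *yilG* is not transcribed.
So YilG is not produced.
With no repressor bound, *fubX* is transcribed.
→ *fubX* is ON in A.
Condition B:
Norleucine is present, so DovR is active.
NerJ is produced constitutively and is active.
With repressor DovR bound, *temD* is not transcribed.
So TemD is not produced.
ppGpp is absent, so YilP is active.
Xylulose is present, so CilG is inactive.
Required activator CilG is absent, so *yilG* is not transcribed.
So YilG is not produced.
With repressor YilP bound, *fubX* is not transcribed.
→ *fubX* is OFF in B.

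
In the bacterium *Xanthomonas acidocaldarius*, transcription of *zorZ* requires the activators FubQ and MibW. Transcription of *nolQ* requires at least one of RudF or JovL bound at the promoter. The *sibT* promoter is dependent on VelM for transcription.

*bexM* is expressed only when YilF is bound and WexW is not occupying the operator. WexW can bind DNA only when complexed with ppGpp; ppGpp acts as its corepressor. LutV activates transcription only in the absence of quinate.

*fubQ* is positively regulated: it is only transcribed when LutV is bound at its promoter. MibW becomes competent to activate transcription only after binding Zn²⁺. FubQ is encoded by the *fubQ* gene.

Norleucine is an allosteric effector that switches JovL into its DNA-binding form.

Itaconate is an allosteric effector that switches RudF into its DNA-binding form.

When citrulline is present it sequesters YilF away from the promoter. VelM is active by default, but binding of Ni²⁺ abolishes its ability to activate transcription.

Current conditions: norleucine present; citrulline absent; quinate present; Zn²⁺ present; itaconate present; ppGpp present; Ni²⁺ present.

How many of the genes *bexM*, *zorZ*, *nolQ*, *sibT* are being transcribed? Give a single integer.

Citrulline is absent, so YilF is active.
ppGpp is present, so WexW is active.
With repressor WexW bound, *bexM* is not transcribed.
→ *bexM* is OFF.
Quinate is present, so LutV is inactive.
Required activator LutV is absent, so *fubQ* is not transcribed.
So FubQ is not produced.
Zn²⁺ is present, so MibW is active.
Required activator FubQ is absent, so *zorZ* is not transcribed.
→ *zorZ* is OFF.
Itaconate is present, so RudF is active.
Norleucine is present, so JovL is active.
Activator RudF is present, so *nolQ* is transcribed.
→ *nolQ* is ON.
Ni²⁺ is present, so VelM is inactive.
Required activator VelM is absent, so *sibT* is not transcribed.
→ *sibT* is OFF.
1 of the 4 genes is transcribed.

1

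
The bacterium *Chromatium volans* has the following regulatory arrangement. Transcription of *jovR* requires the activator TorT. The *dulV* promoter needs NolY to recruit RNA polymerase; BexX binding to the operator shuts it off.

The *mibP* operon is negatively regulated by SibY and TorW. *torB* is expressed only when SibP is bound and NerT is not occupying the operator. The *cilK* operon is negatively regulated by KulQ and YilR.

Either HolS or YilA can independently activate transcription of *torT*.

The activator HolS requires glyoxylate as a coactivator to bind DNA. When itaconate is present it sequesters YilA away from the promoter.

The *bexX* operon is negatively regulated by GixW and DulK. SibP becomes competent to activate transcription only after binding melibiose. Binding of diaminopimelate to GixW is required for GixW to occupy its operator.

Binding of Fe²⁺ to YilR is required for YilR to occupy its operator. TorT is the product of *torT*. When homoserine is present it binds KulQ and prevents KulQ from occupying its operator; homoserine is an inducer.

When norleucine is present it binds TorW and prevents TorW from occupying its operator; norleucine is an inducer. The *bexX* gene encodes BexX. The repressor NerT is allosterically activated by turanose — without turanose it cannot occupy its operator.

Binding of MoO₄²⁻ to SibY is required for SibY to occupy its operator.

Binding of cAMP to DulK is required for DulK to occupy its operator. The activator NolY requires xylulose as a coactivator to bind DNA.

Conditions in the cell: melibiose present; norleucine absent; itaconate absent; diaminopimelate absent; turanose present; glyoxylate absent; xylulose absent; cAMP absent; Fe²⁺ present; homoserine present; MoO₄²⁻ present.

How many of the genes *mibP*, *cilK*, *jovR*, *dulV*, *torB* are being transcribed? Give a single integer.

MoO₄²⁻ is present, so SibY is active.
Norleucine is absent, so TorW is active.
With repressor SibY bound, *mibP* is not transcribed.
→ *mibP* is OFF.
Homoserine is present, so KulQ is inactive.
Fe²⁺ is present, so YilR is active.
With repressor YilR bound, *cilK* is not transcribed.
→ *cilK* is OFF.
Glyoxylate is absent, so HolS is inactive.
Itaconate is absent, so YilA is active.
Activator YilA is present, so *torT* is transcribed.
So TorT is produced and active.
No repressor is bound and TorT is active, so *jovR* is transcribed.
→ *jovR* is ON.
Diaminopimelate is absent, so GixW is inactive.
cAMP is absent, so DulK is inactive.
With no repressor bound, *bexX* is transcribed.
So BexX is produced and active.
Xylulose is absent, so NolY is inactive.
With repressor BexX bound, *dulV* is not transcribed.
→ *dulV* is OFF.
Turanose is present, so NerT is active.
Melibiose is present, so SibP is active.
With repressor NerT bound, *torB* is not transcribed.
→ *torB* is OFF.
1 of the 5 genes is transcribed.

1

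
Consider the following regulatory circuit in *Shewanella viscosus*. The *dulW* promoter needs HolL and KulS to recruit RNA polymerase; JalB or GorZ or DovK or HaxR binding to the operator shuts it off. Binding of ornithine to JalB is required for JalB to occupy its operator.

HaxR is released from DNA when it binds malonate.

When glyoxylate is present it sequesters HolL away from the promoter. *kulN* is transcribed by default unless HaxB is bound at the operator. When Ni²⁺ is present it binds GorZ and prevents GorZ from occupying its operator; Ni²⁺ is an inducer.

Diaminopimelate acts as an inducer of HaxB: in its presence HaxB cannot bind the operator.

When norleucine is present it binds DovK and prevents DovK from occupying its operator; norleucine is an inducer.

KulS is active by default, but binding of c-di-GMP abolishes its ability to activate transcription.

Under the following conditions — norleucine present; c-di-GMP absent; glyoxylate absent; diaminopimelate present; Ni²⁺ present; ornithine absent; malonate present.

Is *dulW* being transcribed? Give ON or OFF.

ON

Glyoxylate is absent, so HolL is active.
Ornithine is absent, so JalB is inactive.
Ni²⁺ is present, so GorZ is inactive.
Norleucine is present, so DovK is inactive.
c-di-GMP is absent, so KulS is active.
Malonate is present, so HaxR is inactive.
No repressor is bound and HolL and KulS are active, so *dulW* is transcribed.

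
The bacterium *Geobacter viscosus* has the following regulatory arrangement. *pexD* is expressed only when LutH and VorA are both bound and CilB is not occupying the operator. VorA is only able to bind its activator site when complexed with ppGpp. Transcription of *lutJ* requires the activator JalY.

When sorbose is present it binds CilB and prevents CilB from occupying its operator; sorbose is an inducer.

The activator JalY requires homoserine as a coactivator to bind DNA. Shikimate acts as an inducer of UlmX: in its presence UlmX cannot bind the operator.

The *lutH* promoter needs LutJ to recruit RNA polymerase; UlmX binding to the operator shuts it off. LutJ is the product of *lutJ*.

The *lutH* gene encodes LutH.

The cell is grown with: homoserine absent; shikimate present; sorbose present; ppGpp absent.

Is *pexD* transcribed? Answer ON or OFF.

Sorbose is present, so CilB is inactive.
Homoserine is absent, so JalY is inactive.
Required activator JalY is absent, so *lutJ* is not transcribed.
So LutJ is not produced.
Shikimate is present, so UlmX is inactive.
Required activator LutJ is absent, so *lutH* is not transcribed.
So LutH is not produced.
ppGpp is absent, so VorA is inactive.
Required activator LutH is absent, so *pexD* is not transcribed.

OFF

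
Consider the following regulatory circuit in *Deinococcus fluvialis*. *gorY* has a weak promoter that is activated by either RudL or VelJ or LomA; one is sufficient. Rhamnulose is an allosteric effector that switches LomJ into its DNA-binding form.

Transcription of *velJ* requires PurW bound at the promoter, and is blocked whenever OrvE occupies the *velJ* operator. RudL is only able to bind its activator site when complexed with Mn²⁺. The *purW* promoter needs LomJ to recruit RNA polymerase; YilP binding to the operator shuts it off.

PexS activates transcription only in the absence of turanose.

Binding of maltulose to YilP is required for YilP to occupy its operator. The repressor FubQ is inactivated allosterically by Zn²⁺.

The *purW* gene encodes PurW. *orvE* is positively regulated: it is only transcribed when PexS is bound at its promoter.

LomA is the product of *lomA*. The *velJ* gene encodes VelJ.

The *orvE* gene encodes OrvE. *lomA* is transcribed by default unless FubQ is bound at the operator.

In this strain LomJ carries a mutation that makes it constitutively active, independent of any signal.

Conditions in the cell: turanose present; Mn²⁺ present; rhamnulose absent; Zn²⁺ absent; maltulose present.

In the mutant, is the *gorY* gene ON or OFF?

ON

Mn²⁺ is present, so RudL is active.
LomJ is constitutively active in this strain.
Maltulose is present, so YilP is active.
With repressor YilP bound, *purW* is not transcribed.
So PurW is not produced.
Turanose is present, so PexS is inactive.
Required activator PexS is absent, so *orvE* is not transcribed.
So OrvE is not produced.
Required activator PurW is absent, so *velJ* is not transcribed.
So VelJ is not produced.
Zn²⁺ is absent, so FubQ is active.
With repressor FubQ bound, *lomA* is not transcribed.
So LomA is not produced.
Activator RudL is present, so *gorY* is transcribed.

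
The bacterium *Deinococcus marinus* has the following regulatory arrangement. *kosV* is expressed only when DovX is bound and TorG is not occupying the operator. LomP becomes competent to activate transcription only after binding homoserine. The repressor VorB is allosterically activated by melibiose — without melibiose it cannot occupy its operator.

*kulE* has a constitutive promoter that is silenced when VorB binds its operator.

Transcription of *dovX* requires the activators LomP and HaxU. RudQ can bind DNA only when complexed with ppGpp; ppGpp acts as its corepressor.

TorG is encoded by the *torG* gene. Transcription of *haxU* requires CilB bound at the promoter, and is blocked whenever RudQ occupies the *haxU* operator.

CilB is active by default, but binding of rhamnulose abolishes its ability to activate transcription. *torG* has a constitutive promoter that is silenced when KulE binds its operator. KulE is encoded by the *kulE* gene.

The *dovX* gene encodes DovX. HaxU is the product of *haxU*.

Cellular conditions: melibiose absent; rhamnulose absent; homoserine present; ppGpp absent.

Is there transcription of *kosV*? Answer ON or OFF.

Melibiose is absent, so VorB is inactive.
With no repressor bound, *kulE* is transcribed.
So KulE is produced and active.
With repressor KulE bound, *torG* is not transcribed.
So TorG is not produced.
Homoserine is present, so LomP is active.
ppGpp is absent, so RudQ is inactive.
Rhamnulose is absent, so CilB is active.
No repressor is bound and CilB is active, so *haxU* is transcribed.
So HaxU is produced and active.
No repressor is bound and LomP and HaxU are active, so *dovX* is transcribed.
So DovX is produced and active.
No repressor is bound and DovX is active, so *kosV* is transcribed.

ON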